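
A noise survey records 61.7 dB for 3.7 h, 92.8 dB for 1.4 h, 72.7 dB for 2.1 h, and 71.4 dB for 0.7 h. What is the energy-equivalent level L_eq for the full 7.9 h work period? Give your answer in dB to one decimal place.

The energy average is taken in the linear domain: L_eq = 10·log₁₀[(Σ tᵢ·10^(Lᵢ/10))/T], T = 7.9 h.
Σ tᵢ·10^(Lᵢ/10) = 3.7·10^(61.7/10) + 1.4·10^(92.8/10) + 2.1·10^(72.7/10) + 0.7·10^(71.4/10) = 2.722e+09.
L_eq = 10·log₁₀(2.722e+09/7.9) = 85.37 dB.

85.4 dB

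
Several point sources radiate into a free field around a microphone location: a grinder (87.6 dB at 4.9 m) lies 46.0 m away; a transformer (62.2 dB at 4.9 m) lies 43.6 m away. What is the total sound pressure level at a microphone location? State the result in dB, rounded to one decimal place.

First find each source's level at the receiver (point-source: −20·log₁₀(r/r_ref)), then combine on an intensity basis.
grinder: 87.6 − 20·log₁₀(46.0/4.9) = 87.6 − 19.45 = 68.15 dB.
transformer: 62.2 − 20·log₁₀(43.6/4.9) = 62.2 − 18.99 = 43.21 dB.
Σ 10^(L/10) = 6.550e+06 → L_total = 10·log₁₀(6.550e+06) = 68.16 dB.

68.2 dB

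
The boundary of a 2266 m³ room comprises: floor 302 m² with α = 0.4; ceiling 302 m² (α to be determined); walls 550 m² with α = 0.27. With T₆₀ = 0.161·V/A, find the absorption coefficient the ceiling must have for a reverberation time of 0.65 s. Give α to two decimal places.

A = 0.161·V/T₆₀ = 0.161·2266/0.65 = 561.27 m² sabins.
Absorption from the other surfaces = 302·0.4 + 550·0.27 = 269.30 m², so the ceiling must supply 291.97 m² over 302 m².
α = 291.97/302 = 0.967.

0.97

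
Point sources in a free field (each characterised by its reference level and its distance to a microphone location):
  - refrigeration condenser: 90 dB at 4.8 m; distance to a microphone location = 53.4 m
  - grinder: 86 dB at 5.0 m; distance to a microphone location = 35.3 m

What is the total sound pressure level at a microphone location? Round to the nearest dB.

First find each source's level at the receiver (point-source: −20·log₁₀(r/r_ref)), then combine on an intensity basis.
refrigeration condenser: 90 − 20·log₁₀(53.4/4.8) = 90 − 20.93 = 69.07 dB.
grinder: 86 − 20·log₁₀(35.3/5.0) = 86 − 16.98 = 69.02 dB.
Σ 10^(L/10) = 1.607e+07 → L_total = 10·log₁₀(1.607e+07) = 72.06 dB.

72 dB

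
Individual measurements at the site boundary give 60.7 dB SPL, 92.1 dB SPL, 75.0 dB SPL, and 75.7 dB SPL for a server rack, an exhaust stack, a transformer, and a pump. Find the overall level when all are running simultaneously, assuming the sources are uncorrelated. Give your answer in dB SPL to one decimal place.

92.3 dB SPL

Incoherent sources combine by intensity addition: L_total = 10·log₁₀(Σ 10^(L_i/10)).
Σ 10^(L/10) = 10^(60.7/10) + 10^(92.1/10) + 10^(75.0/10) + 10^(75.7/10) = 1.692e+09.
L_total = 10·log₁₀(1.692e+09) = 92.28 dB SPL.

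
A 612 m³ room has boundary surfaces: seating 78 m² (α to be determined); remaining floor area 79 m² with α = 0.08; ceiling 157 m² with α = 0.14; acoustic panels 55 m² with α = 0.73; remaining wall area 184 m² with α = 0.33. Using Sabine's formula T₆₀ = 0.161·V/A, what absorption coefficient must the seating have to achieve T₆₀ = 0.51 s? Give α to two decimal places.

0.82

From T₆₀ = 0.161·V/A, the target T₆₀ = 0.51 s needs A = 0.161·612/0.51 = 193.20 m².
Absorption from the other surfaces = 79·0.08 + 157·0.14 + 55·0.73 + 184·0.33 = 129.17 m², so the seating must supply 64.03 m² over 78 m².
α = 64.03/78 = 0.821.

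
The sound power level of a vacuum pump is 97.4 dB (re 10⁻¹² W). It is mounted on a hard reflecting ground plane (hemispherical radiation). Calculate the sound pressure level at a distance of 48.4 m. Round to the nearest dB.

L_p = L_w − 10·log₁₀(2π·r²) with r = 48.4 m.
2π·r² = 1.472e+04 m², 10·log₁₀ of that is 41.679 dB.
L_p = 97.4 − 41.679 = 55.72 dB.

56 dB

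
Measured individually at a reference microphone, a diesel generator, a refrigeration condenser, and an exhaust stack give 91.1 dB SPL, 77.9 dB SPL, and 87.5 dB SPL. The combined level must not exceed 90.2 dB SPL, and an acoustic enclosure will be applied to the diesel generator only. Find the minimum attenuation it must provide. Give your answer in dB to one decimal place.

Everything except the diesel generator sums to 10^(77.9/10) + 10^(87.5/10) = 6.240e+08 in linear terms, 87.95 dB SPL.
To meet 90.2 dB SPL overall, the treated diesel generator may contribute at most 10^(90.2/10) − 6.240e+08 = 4.231e+08, i.e. 86.26 dB SPL.
Required insertion loss = 91.1 − 86.26 = 4.84 dB.

4.8 dB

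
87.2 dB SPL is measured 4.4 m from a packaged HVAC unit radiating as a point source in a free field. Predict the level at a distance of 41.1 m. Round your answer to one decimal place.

67.8 dB SPL

For a point source, L₂ = L₁ − 20·log₁₀(r₂/r₁).
L₂ = 87.2 − 20·log₁₀(41.1/4.4) = 87.2 − 19.408 = 67.79 dB SPL.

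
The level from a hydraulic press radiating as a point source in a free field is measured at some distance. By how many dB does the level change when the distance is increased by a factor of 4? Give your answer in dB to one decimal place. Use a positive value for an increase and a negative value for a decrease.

-12.0 dB

With spherical spreading the level changes by −20·log₁₀(r₂/r₁).
ΔL = −20·log₁₀(4) = -12.04 dB.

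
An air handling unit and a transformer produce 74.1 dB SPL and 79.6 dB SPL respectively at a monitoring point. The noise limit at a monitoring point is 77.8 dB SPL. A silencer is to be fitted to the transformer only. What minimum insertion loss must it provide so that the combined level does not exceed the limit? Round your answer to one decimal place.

Everything except the transformer sums to 10^(74.1/10) = 2.570e+07 in linear terms, 74.10 dB SPL.
The limit corresponds to 10^(77.8/10) = 6.026e+07; subtracting the fixed part leaves 3.455e+07 for the transformer, i.e. 75.38 dB SPL.
So the transformer must be reduced from 79.6 to 75.38 dB SPL: IL = 4.22 dB.

4.2 dB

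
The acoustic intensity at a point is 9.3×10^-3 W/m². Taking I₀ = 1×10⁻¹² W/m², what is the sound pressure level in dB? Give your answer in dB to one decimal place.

99.7 dB

I/I₀ = 9.3×10^-3/10⁻¹² = 9.3×10^9, and L = 10·log₁₀(I/I₀).
L = 10·(0.9685 + 9) = 99.68 dB.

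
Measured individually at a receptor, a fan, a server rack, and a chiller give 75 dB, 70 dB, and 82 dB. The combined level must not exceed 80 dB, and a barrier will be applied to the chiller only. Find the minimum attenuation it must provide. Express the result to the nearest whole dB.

The untreated sources together contribute 10^(75/10) + 10^(70/10) = 4.162e+07, i.e. 76.19 dB.
To meet 80 dB overall, the treated chiller may contribute at most 10^(80/10) − 4.162e+07 = 5.838e+07, i.e. 77.66 dB.
Required insertion loss = 82 − 77.66 = 4.34 dB.

4 dB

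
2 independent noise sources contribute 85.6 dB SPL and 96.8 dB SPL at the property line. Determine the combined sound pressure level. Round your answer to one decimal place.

For uncorrelated sources the intensities add, so convert each level to linear form, sum, and take 10·log₁₀ of the total.
Σ 10^(L/10) = 10^(85.6/10) + 10^(96.8/10) = 5.149e+09.
L_total = 10·log₁₀(5.149e+09) = 97.12 dB SPL.

97.1 dB SPL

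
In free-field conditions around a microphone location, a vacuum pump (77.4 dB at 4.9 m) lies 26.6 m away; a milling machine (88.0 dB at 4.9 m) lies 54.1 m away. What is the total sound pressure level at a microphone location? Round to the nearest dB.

First find each source's level at the receiver (point-source: −20·log₁₀(r/r_ref)), then combine on an intensity basis.
vacuum pump: 77.4 − 20·log₁₀(26.6/4.9) = 77.4 − 14.69 = 62.71 dB.
milling machine: 88.0 − 20·log₁₀(54.1/4.9) = 88.0 − 20.86 = 67.14 dB.
Σ 10^(L/10) = 7.041e+06 → L_total = 10·log₁₀(7.041e+06) = 68.48 dB.

68 dB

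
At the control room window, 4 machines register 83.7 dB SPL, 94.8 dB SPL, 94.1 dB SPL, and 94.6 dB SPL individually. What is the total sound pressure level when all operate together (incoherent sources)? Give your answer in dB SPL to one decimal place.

99.4 dB SPL

Incoherent sources combine by intensity addition: L_total = 10·log₁₀(Σ 10^(L_i/10)).
Σ 10^(L/10) = 10^(83.7/10) + 10^(94.8/10) + 10^(94.1/10) + 10^(94.6/10) = 8.709e+09.
L_total = 10·log₁₀(8.709e+09) = 99.40 dB SPL.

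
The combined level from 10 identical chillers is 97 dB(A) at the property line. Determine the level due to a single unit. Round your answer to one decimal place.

87.0 dB(A)

10 equal contributions raise the level by 10·log₁₀ 10 = 10.000 dB, so each unit alone gives 97 − 10.000.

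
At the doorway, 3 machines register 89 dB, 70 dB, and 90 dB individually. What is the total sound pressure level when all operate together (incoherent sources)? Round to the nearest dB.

For uncorrelated sources the intensities add, so convert each level to linear form, sum, and take 10·log₁₀ of the total.
Σ 10^(L/10) = 10^(89/10) + 10^(70/10) + 10^(90/10) = 1.804e+09.
L_total = 10·log₁₀(1.804e+09) = 92.56 dB.

93 dB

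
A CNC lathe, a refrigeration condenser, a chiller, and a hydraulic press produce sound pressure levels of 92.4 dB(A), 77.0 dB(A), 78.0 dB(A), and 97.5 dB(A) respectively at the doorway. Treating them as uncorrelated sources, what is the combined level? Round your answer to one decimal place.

For uncorrelated sources the intensities add, so convert each level to linear form, sum, and take 10·log₁₀ of the total.
Σ 10^(L/10) = 10^(92.4/10) + 10^(77.0/10) + 10^(78.0/10) + 10^(97.5/10) = 7.474e+09.
L_total = 10·log₁₀(7.474e+09) = 98.74 dB(A).

98.7 dB(A)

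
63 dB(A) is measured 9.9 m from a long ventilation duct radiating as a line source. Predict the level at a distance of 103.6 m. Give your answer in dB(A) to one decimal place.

52.8 dB(A)

For a line source, L₂ = L₁ − 10·log₁₀(r₂/r₁).
L₂ = 63 − 10·log₁₀(103.6/9.9) = 63 − 10.197 = 52.80 dB(A).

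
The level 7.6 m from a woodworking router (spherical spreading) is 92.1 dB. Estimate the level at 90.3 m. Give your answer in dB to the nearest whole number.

Point-source attenuation: ΔL = 20·log₁₀(r₂/r₁) = 20·log₁₀(90.3/7.6) = 21.497 dB.
L₂ = 92.1 − 20·log₁₀(90.3/7.6) = 92.1 − 21.497 = 70.60 dB.

71 dB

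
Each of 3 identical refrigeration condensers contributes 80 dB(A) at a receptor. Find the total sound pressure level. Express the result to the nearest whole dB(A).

85 dB(A)

L_total = L₁ + 10·log₁₀ N for N identical incoherent sources.
L_total = 80 + 10·log₁₀(3) = 80 + 4.771 = 84.77 dB(A).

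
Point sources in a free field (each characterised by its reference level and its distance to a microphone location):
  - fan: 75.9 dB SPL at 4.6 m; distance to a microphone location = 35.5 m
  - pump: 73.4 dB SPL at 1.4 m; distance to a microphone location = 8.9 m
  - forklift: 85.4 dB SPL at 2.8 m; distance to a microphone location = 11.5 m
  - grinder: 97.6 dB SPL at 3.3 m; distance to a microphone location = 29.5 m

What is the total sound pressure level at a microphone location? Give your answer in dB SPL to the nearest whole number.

Propagate each source to the receiver with L = L_ref − 20·log₁₀(r/r_ref), then add intensities.
fan: 75.9 − 20·log₁₀(35.5/4.6) = 75.9 − 17.75 = 58.15 dB SPL.
pump: 73.4 − 20·log₁₀(8.9/1.4) = 73.4 − 16.07 = 57.33 dB SPL.
forklift: 85.4 − 20·log₁₀(11.5/2.8) = 85.4 − 12.27 = 73.13 dB SPL.
grinder: 97.6 − 20·log₁₀(29.5/3.3) = 97.6 − 19.03 = 78.57 dB SPL.
Σ 10^(L/10) = 9.376e+07 → L_total = 10·log₁₀(9.376e+07) = 79.72 dB SPL.

80 dB SPL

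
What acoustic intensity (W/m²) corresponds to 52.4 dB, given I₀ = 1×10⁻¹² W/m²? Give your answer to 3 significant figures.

1.74e-07 W/m²

I = I₀·10^(L/10) = 10⁻¹² × 10^(52.4/10) = 10^(-6.760).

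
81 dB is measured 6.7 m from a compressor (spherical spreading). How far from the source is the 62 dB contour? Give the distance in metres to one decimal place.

59.7 m

For a point source L₁ − L₂ = 20·log₁₀(r₂/r₁), so r₂ = r₁·10^((L₁−L₂)/20).
r₂ = 6.7·10^((81−62)/20) = 6.7·10^(19.0/20) = 59.71 m.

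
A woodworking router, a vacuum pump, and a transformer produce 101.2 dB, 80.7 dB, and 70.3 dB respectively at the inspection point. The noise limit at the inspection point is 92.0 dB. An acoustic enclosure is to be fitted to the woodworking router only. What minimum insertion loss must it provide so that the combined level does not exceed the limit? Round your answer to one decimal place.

9.6 dB

Fixed contribution from the other sources: Σ 10^(L/10) = 10^(80.7/10) + 10^(70.3/10) = 1.282e+08 (81.08 dB).
The limit corresponds to 10^(92.0/10) = 1.585e+09; subtracting the fixed part leaves 1.457e+09 for the woodworking router, i.e. 91.63 dB.
Required insertion loss = 101.2 − 91.63 = 9.57 dB.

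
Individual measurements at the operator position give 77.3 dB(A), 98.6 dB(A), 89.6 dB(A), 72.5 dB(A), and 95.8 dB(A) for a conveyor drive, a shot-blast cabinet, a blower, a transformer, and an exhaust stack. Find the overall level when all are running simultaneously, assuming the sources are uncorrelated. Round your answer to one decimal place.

For uncorrelated sources the intensities add, so convert each level to linear form, sum, and take 10·log₁₀ of the total.
Σ 10^(L/10) = 10^(77.3/10) + 10^(98.6/10) + 10^(89.6/10) + 10^(72.5/10) + 10^(95.8/10) = 1.203e+10.
L_total = 10·log₁₀(1.203e+10) = 100.80 dB(A).

100.8 dB(A)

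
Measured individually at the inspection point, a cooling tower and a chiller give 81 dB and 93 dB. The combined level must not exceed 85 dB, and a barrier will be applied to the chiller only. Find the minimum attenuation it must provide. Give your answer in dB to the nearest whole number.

Everything except the chiller sums to 10^(81/10) = 1.259e+08 in linear terms, 81.00 dB.
To meet 85 dB overall, the treated chiller may contribute at most 10^(85/10) − 1.259e+08 = 1.903e+08, i.e. 82.80 dB.
So the chiller must be reduced from 93 to 82.80 dB: IL = 10.20 dB.

10 dB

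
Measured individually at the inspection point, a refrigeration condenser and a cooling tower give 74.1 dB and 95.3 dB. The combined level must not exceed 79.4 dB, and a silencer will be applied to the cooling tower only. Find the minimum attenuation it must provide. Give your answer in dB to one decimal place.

Fixed contribution from the other source: Σ 10^(L/10) = 10^(74.1/10) = 2.570e+07 (74.10 dB).
The limit corresponds to 10^(79.4/10) = 8.710e+07; subtracting the fixed part leaves 6.139e+07 for the cooling tower, i.e. 77.88 dB.
Required insertion loss = 95.3 − 77.88 = 17.42 dB.

17.4 dB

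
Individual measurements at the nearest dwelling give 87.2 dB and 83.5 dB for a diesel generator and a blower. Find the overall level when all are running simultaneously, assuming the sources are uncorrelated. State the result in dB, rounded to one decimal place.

For uncorrelated sources the intensities add, so convert each level to linear form, sum, and take 10·log₁₀ of the total.
Σ 10^(L/10) = 10^(87.2/10) + 10^(83.5/10) = 7.487e+08.
L_total = 10·log₁₀(7.487e+08) = 88.74 dB.

88.7 dB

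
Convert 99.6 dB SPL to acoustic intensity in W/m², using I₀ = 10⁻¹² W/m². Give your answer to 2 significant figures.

L = 10·log₁₀(I/I₀) ⇒ I = I₀·10^(L/10) = 10⁻¹² × 10^9.96.

0.0091 W/m²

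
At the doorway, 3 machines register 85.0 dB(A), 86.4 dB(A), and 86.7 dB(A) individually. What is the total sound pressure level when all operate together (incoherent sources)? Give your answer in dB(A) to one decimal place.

90.9 dB(A)

For uncorrelated sources the intensities add, so convert each level to linear form, sum, and take 10·log₁₀ of the total.
Σ 10^(L/10) = 10^(85.0/10) + 10^(86.4/10) + 10^(86.7/10) = 1.220e+09.
L_total = 10·log₁₀(1.220e+09) = 90.87 dB(A).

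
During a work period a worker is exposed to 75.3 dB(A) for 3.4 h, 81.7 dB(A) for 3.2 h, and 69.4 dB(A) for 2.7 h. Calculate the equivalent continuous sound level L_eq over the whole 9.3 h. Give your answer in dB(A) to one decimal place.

78.2 dB(A)

Weight each interval's intensity by its duration and average over T = 9.3 h:
Σ tᵢ·10^(Lᵢ/10) = 3.4·10^(75.3/10) + 3.2·10^(81.7/10) + 2.7·10^(69.4/10) = 6.120e+08.
L_eq = 10·log₁₀(6.120e+08/9.3) = 78.18 dB(A).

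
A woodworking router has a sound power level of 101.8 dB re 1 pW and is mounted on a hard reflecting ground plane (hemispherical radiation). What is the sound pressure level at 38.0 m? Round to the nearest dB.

62 dB

L_p = L_w − 10·log₁₀(2π·r²) with r = 38.0 m.
2π·r² = 9073 m², 10·log₁₀ of that is 39.577 dB.
L_p = 101.8 − 39.577 = 62.22 dB.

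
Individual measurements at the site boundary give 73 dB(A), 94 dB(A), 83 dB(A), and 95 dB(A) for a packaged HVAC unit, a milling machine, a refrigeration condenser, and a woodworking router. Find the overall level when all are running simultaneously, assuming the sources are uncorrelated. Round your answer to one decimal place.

Incoherent sources combine by intensity addition: L_total = 10·log₁₀(Σ 10^(L_i/10)).
Σ 10^(L/10) = 10^(73/10) + 10^(94/10) + 10^(83/10) + 10^(95/10) = 5.894e+09.
L_total = 10·log₁₀(5.894e+09) = 97.70 dB(A).

97.7 dB(A)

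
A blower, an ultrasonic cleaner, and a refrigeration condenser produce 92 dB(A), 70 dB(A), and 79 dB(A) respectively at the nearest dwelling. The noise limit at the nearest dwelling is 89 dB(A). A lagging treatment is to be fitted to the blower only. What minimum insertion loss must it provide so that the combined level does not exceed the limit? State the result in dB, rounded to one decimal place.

Fixed contribution from the other sources: Σ 10^(L/10) = 10^(70/10) + 10^(79/10) = 8.943e+07 (79.51 dB(A)).
The limit corresponds to 10^(89/10) = 7.943e+08; subtracting the fixed part leaves 7.049e+08 for the blower, i.e. 88.48 dB(A).
Required insertion loss = 92 − 88.48 = 3.52 dB.

3.5 dB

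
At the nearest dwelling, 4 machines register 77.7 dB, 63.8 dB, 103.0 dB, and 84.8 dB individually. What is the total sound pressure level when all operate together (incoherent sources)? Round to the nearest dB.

For uncorrelated sources the intensities add, so convert each level to linear form, sum, and take 10·log₁₀ of the total.
Σ 10^(L/10) = 10^(77.7/10) + 10^(63.8/10) + 10^(103.0/10) + 10^(84.8/10) = 2.032e+10.
L_total = 10·log₁₀(2.032e+10) = 103.08 dB.

103 dB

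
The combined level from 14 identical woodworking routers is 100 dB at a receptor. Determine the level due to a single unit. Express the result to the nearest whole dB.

89 dB

14 equal contributions raise the level by 10·log₁₀ 14 = 11.461 dB, so each unit alone gives 100 − 11.461.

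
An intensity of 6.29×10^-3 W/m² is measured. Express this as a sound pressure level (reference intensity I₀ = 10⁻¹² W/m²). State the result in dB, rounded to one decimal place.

98.0 dB

Dividing by I₀ shifts the exponent by 12: I/I₀ = 6.29×10^9.
L = 10·(0.7987 + 9) = 97.99 dB.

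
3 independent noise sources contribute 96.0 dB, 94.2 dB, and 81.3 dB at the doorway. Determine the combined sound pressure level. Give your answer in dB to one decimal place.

Incoherent sources combine by intensity addition: L_total = 10·log₁₀(Σ 10^(L_i/10)).
Σ 10^(L/10) = 10^(96.0/10) + 10^(94.2/10) + 10^(81.3/10) = 6.746e+09.
L_total = 10·log₁₀(6.746e+09) = 98.29 dB.

98.3 dB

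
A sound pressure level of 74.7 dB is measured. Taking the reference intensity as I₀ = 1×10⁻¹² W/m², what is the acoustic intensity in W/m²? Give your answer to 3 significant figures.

2.95e-05 W/m²

I = I₀·10^(L/10) = 10⁻¹² × 10^(74.7/10) = 10^(-4.530).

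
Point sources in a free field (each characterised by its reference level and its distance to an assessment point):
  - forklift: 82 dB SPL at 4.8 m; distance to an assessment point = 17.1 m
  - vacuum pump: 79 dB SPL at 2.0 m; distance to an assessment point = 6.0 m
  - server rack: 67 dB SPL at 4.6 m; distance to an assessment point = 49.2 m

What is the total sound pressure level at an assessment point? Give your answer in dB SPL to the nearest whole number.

73 dB SPL

First find each source's level at the receiver (point-source: −20·log₁₀(r/r_ref)), then combine on an intensity basis.
forklift: 82 − 20·log₁₀(17.1/4.8) = 82 − 11.04 = 70.96 dB SPL.
vacuum pump: 79 − 20·log₁₀(6.0/2.0) = 79 − 9.54 = 69.46 dB SPL.
server rack: 67 − 20·log₁₀(49.2/4.6) = 67 − 20.58 = 46.42 dB SPL.
Σ 10^(L/10) = 2.136e+07 → L_total = 10·log₁₀(2.136e+07) = 73.30 dB SPL.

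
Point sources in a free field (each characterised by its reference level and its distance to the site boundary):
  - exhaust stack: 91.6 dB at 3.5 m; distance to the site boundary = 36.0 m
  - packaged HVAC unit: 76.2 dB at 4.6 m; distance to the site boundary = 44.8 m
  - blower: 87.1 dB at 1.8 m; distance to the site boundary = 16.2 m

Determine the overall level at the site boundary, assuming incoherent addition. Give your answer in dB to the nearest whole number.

First find each source's level at the receiver (point-source: −20·log₁₀(r/r_ref)), then combine on an intensity basis.
exhaust stack: 91.6 − 20·log₁₀(36.0/3.5) = 91.6 − 20.24 = 71.36 dB.
packaged HVAC unit: 76.2 − 20·log₁₀(44.8/4.6) = 76.2 − 19.77 = 56.43 dB.
blower: 87.1 − 20·log₁₀(16.2/1.8) = 87.1 − 19.08 = 68.02 dB.
Σ 10^(L/10) = 2.043e+07 → L_total = 10·log₁₀(2.043e+07) = 73.10 dB.

73 dB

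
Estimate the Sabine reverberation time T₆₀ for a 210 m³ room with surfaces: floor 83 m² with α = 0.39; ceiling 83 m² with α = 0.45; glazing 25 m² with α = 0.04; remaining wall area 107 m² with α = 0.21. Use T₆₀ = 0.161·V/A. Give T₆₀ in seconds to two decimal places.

Total absorption A = 83·0.39 + 83·0.45 + 25·0.04 + 107·0.21 = 93.19 m² sabins.
T₆₀ = 0.161·V/A = 0.161·210/93.19 = 0.363 s.

0.36 s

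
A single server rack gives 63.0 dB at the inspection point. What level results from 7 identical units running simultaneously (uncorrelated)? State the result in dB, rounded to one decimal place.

71.5 dB

L_total = L₁ + 10·log₁₀ N for N identical incoherent sources.
L_total = 63.0 + 10·log₁₀(7) = 63.0 + 8.451 = 71.45 dB.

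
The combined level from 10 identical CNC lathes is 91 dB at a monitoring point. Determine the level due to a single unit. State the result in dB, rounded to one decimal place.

81.0 dB

10 equal contributions raise the level by 10·log₁₀ 10 = 10.000 dB, so each unit alone gives 91 − 10.000.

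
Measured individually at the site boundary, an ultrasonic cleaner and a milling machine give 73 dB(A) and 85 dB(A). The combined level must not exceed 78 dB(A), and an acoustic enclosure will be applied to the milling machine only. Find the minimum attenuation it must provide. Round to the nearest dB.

The untreated sources together contribute 10^(73/10) = 1.995e+07, i.e. 73.00 dB(A).
To meet 78 dB(A) overall, the treated milling machine may contribute at most 10^(78/10) − 1.995e+07 = 4.314e+07, i.e. 76.35 dB(A).
Required insertion loss = 85 − 76.35 = 8.65 dB.

9 dB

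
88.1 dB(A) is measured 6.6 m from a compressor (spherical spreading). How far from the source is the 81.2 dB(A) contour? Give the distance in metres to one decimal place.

For a point source L₁ − L₂ = 20·log₁₀(r₂/r₁), so r₂ = r₁·10^((L₁−L₂)/20).
r₂ = 6.6·10^((88.1−81.2)/20) = 6.6·10^(6.9/20) = 14.61 m.

14.6 m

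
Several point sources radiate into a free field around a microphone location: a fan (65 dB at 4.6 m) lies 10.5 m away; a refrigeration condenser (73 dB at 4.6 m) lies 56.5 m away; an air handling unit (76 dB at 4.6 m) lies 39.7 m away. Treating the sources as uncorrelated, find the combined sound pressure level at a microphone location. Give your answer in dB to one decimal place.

61.1 dB

Apply inverse-square spreading to bring every level to the receiver, then sum 10^(L/10).
fan: 65 − 20·log₁₀(10.5/4.6) = 65 − 7.17 = 57.83 dB.
refrigeration condenser: 73 − 20·log₁₀(56.5/4.6) = 73 − 21.79 = 51.21 dB.
air handling unit: 76 − 20·log₁₀(39.7/4.6) = 76 − 18.72 = 57.28 dB.
Σ 10^(L/10) = 1.274e+06 → L_total = 10·log₁₀(1.274e+06) = 61.05 dB.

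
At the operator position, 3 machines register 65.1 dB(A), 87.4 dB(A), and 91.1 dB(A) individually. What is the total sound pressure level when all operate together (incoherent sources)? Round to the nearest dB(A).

Incoherent sources combine by intensity addition: L_total = 10·log₁₀(Σ 10^(L_i/10)).
Σ 10^(L/10) = 10^(65.1/10) + 10^(87.4/10) + 10^(91.1/10) = 1.841e+09.
L_total = 10·log₁₀(1.841e+09) = 92.65 dB(A).

93 dB(A)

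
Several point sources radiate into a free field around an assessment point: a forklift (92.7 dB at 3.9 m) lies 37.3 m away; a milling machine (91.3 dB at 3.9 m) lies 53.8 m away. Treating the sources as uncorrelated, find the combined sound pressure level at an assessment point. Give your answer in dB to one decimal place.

74.4 dB

Apply inverse-square spreading to bring every level to the receiver, then sum 10^(L/10).
forklift: 92.7 − 20·log₁₀(37.3/3.9) = 92.7 − 19.61 = 73.09 dB.
milling machine: 91.3 − 20·log₁₀(53.8/3.9) = 91.3 − 22.79 = 68.51 dB.
Σ 10^(L/10) = 2.745e+07 → L_total = 10·log₁₀(2.745e+07) = 74.38 dB.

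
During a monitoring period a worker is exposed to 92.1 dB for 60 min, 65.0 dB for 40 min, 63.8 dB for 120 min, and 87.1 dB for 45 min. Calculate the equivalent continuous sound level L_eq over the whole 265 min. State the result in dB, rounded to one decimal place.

Weight each interval's intensity by its duration and average over T = 265 min:
Σ tᵢ·10^(Lᵢ/10) = 60·10^(92.1/10) + 40·10^(65.0/10) + 120·10^(63.8/10) + 45·10^(87.1/10) = 1.208e+11.
L_eq = 10·log₁₀(1.208e+11/265) = 86.59 dB.

86.6 dB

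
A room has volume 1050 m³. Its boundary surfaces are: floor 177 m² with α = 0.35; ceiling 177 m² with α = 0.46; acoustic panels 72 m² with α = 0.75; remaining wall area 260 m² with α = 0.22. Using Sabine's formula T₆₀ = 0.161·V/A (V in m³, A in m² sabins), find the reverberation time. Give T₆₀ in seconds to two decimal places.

0.66 s

A = Σ Sᵢαᵢ = 177·0.35 + 177·0.46 + 72·0.75 + 260·0.22 = 254.57 m².
T₆₀ = 0.161·V/A = 0.161·1050/254.57 = 0.664 s.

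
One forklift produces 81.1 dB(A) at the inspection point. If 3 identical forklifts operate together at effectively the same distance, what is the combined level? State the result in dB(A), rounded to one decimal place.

85.9 dB(A)

N identical incoherent sources raise the level by 10·log₁₀ N.
L_total = 81.1 + 10·log₁₀(3) = 81.1 + 4.771 = 85.87 dB(A).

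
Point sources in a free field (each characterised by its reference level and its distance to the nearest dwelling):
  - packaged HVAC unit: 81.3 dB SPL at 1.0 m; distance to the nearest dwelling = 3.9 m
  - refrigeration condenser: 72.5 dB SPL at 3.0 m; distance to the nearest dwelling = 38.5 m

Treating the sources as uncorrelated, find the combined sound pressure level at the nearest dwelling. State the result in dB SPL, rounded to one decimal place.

69.5 dB SPL

Apply inverse-square spreading to bring every level to the receiver, then sum 10^(L/10).
packaged HVAC unit: 81.3 − 20·log₁₀(3.9/1.0) = 81.3 − 11.82 = 69.48 dB SPL.
refrigeration condenser: 72.5 − 20·log₁₀(38.5/3.0) = 72.5 − 22.17 = 50.33 dB SPL.
Σ 10^(L/10) = 8.977e+06 → L_total = 10·log₁₀(8.977e+06) = 69.53 dB SPL.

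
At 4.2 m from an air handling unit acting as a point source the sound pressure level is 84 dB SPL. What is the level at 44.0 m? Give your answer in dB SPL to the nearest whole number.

For a point source, L₂ = L₁ − 20·log₁₀(r₂/r₁).
L₂ = 84 − 20·log₁₀(44.0/4.2) = 84 − 20.404 = 63.60 dB SPL.

64 dB SPL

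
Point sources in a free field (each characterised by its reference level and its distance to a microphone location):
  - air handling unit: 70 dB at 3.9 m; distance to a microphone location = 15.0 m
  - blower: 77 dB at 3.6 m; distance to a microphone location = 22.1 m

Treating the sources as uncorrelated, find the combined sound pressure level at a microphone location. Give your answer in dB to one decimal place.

Apply inverse-square spreading to bring every level to the receiver, then sum 10^(L/10).
air handling unit: 70 − 20·log₁₀(15.0/3.9) = 70 − 11.70 = 58.30 dB.
blower: 77 − 20·log₁₀(22.1/3.6) = 77 − 15.76 = 61.24 dB.
Σ 10^(L/10) = 2.006e+06 → L_total = 10·log₁₀(2.006e+06) = 63.02 dB.

63.0 dB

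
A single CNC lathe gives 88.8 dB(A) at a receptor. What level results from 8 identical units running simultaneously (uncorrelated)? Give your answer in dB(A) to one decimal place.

L_total = L₁ + 10·log₁₀ N for N identical incoherent sources.
L_total = 88.8 + 10·log₁₀(8) = 88.8 + 9.031 = 97.83 dB(A).

97.8 dB(A)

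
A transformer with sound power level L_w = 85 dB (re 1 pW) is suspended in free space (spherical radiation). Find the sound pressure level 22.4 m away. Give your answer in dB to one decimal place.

47.0 dB

The power spreads over a sphere of area 4π·r², so L_p = L_w − 10·log₁₀(4π·r²).
4π·r² = 6305 m², 10·log₁₀ of that is 37.997 dB.
L_p = 85 − 37.997 = 47.00 dB.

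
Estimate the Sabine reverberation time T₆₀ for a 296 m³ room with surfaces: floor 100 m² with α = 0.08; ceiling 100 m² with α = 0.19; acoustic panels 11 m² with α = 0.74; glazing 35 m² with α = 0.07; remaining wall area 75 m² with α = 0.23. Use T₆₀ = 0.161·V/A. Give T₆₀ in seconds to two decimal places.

Summing Sᵢαᵢ: 100·0.08 + 100·0.19 + 11·0.74 + 35·0.07 + 75·0.23 = 54.84 m².
T₆₀ = 0.161 × 296 / 54.84 = 0.869 s.

0.87 s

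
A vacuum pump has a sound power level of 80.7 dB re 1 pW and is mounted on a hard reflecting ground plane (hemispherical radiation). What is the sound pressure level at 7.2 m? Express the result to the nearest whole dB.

56 dB

Free-field hemispherical radiation: L_p = L_w − 10·log₁₀(2π·r²), r = 7.2 m.
2π·r² = 325.7 m², 10·log₁₀ of that is 25.128 dB.
L_p = 80.7 − 25.128 = 55.57 dB.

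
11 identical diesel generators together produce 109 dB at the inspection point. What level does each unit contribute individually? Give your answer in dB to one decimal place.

11 equal contributions raise the level by 10·log₁₀ 11 = 10.414 dB, so each unit alone gives 109 − 10.414.

98.6 dB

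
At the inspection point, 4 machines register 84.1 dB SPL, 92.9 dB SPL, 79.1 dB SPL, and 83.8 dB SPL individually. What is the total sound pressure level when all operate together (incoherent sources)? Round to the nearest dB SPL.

For uncorrelated sources the intensities add, so convert each level to linear form, sum, and take 10·log₁₀ of the total.
Σ 10^(L/10) = 10^(84.1/10) + 10^(92.9/10) + 10^(79.1/10) + 10^(83.8/10) = 2.528e+09.
L_total = 10·log₁₀(2.528e+09) = 94.03 dB SPL.

94 dB SPL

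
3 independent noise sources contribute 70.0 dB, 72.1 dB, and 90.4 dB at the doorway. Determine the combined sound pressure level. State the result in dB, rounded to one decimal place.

For uncorrelated sources the intensities add, so convert each level to linear form, sum, and take 10·log₁₀ of the total.
Σ 10^(L/10) = 10^(70.0/10) + 10^(72.1/10) + 10^(90.4/10) = 1.123e+09.
L_total = 10·log₁₀(1.123e+09) = 90.50 dB.

90.5 dB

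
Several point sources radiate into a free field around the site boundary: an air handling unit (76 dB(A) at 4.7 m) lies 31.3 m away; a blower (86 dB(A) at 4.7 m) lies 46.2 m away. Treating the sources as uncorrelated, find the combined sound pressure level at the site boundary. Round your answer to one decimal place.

Propagate each source to the receiver with L = L_ref − 20·log₁₀(r/r_ref), then add intensities.
air handling unit: 76 − 20·log₁₀(31.3/4.7) = 76 − 16.47 = 59.53 dB(A).
blower: 86 − 20·log₁₀(46.2/4.7) = 86 − 19.85 = 66.15 dB(A).
Σ 10^(L/10) = 5.018e+06 → L_total = 10·log₁₀(5.018e+06) = 67.01 dB(A).

67.0 dB(A)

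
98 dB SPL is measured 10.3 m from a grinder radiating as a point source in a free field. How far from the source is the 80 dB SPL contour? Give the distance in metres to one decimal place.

Point-source spreading drops the level by 20·log₁₀(r₂/r₁); inverting, r₂/r₁ = 10^(ΔL/20).
r₂ = 10.3·10^((98−80)/20) = 10.3·10^(18.0/20) = 81.82 m.

81.8 m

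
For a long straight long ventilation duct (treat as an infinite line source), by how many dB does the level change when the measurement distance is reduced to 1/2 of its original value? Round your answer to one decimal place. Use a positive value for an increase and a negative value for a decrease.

+3.0 dB

Line-source spreading: ΔL = −10·log₁₀(r₂/r₁).
ΔL = −10·log₁₀(0.5) = +3.01 dB.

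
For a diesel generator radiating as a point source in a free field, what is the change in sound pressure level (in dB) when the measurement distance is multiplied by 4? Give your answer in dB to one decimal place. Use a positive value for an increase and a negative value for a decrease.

-12.0 dB

With spherical spreading the level changes by −20·log₁₀(r₂/r₁).
ΔL = −20·log₁₀(4) = -12.04 dB.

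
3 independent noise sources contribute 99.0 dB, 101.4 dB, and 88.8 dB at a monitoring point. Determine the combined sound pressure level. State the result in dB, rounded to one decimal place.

103.5 dB

For uncorrelated sources the intensities add, so convert each level to linear form, sum, and take 10·log₁₀ of the total.
Σ 10^(L/10) = 10^(99.0/10) + 10^(101.4/10) + 10^(88.8/10) = 2.251e+10.
L_total = 10·log₁₀(2.251e+10) = 103.52 dB.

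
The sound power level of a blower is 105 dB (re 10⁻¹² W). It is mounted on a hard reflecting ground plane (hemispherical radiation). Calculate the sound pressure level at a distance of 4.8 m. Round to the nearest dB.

83 dB

L_p = L_w − 10·log₁₀(2π·r²) with r = 4.8 m.
2π·r² = 144.8 m², 10·log₁₀ of that is 21.607 dB.
L_p = 105 − 21.607 = 83.39 dB.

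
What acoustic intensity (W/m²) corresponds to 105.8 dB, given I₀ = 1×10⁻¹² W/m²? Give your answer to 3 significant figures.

0.0380 W/m²

L = 10·log₁₀(I/I₀) ⇒ I = I₀·10^(L/10) = 10⁻¹² × 10^10.58.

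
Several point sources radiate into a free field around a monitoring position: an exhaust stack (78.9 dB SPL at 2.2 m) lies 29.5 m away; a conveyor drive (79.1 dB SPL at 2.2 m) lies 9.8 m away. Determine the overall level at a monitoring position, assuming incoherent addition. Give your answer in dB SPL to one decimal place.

Propagate each source to the receiver with L = L_ref − 20·log₁₀(r/r_ref), then add intensities.
exhaust stack: 78.9 − 20·log₁₀(29.5/2.2) = 78.9 − 22.55 = 56.35 dB SPL.
conveyor drive: 79.1 − 20·log₁₀(9.8/2.2) = 79.1 − 12.98 = 66.12 dB SPL.
Σ 10^(L/10) = 4.528e+06 → L_total = 10·log₁₀(4.528e+06) = 66.56 dB SPL.

66.6 dB SPL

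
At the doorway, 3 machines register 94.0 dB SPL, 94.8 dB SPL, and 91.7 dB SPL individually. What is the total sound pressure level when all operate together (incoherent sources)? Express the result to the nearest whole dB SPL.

Incoherent sources combine by intensity addition: L_total = 10·log₁₀(Σ 10^(L_i/10)).
Σ 10^(L/10) = 10^(94.0/10) + 10^(94.8/10) + 10^(91.7/10) = 7.011e+09.
L_total = 10·log₁₀(7.011e+09) = 98.46 dB SPL.

98 dB SPL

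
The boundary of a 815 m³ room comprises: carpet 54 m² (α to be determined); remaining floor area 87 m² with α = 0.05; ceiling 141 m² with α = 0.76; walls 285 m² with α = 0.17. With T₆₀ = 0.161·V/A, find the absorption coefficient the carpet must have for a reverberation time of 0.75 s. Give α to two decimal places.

From T₆₀ = 0.161·V/A, the target T₆₀ = 0.75 s needs A = 0.161·815/0.75 = 174.95 m².
Absorption from the other surfaces = 87·0.05 + 141·0.76 + 285·0.17 = 159.96 m², so the carpet must supply 14.99 m² over 54 m².
α = 14.99/54 = 0.278.

0.28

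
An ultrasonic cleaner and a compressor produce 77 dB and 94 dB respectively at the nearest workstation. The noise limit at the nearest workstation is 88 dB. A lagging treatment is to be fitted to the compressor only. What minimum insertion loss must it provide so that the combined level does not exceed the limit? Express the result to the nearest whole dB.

6 dB

Fixed contribution from the other source: Σ 10^(L/10) = 10^(77/10) = 5.012e+07 (77.00 dB).
The limit corresponds to 10^(88/10) = 6.310e+08; subtracting the fixed part leaves 5.808e+08 for the compressor, i.e. 87.64 dB.
So the compressor must be reduced from 94 to 87.64 dB: IL = 6.36 dB.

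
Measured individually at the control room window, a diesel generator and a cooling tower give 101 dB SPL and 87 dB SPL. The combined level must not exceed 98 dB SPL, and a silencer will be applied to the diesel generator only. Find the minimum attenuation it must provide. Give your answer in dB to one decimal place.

Fixed contribution from the other source: Σ 10^(L/10) = 10^(87/10) = 5.012e+08 (87.00 dB SPL).
To meet 98 dB SPL overall, the treated diesel generator may contribute at most 10^(98/10) − 5.012e+08 = 5.808e+09, i.e. 97.64 dB SPL.
So the diesel generator must be reduced from 101 to 97.64 dB SPL: IL = 3.36 dB.

3.4 dB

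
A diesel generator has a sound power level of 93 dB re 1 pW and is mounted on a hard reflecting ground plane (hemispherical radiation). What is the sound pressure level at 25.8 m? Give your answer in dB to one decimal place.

L_p = L_w − 10·log₁₀(2π·r²) with r = 25.8 m.
2π·r² = 4182 m², 10·log₁₀ of that is 36.214 dB.
L_p = 93 − 36.214 = 56.79 dB.

56.8 dB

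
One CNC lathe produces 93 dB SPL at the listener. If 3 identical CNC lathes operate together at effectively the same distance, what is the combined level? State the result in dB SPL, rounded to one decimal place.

97.8 dB SPL

N identical incoherent sources raise the level by 10·log₁₀ N.
L_total = 93 + 10·log₁₀(3) = 93 + 4.771 = 97.77 dB SPL.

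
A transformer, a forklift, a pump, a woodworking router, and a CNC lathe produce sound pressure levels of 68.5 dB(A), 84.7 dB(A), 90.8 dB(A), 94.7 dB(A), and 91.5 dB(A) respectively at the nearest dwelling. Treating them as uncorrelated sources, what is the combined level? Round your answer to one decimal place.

For uncorrelated sources the intensities add, so convert each level to linear form, sum, and take 10·log₁₀ of the total.
Σ 10^(L/10) = 10^(68.5/10) + 10^(84.7/10) + 10^(90.8/10) + 10^(94.7/10) + 10^(91.5/10) = 5.868e+09.
L_total = 10·log₁₀(5.868e+09) = 97.69 dB(A).

97.7 dB(A)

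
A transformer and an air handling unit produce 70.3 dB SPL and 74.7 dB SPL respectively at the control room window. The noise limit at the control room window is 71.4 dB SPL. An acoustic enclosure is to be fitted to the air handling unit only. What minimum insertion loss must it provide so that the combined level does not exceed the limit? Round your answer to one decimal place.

9.8 dB

Everything except the air handling unit sums to 10^(70.3/10) = 1.072e+07 in linear terms, 70.30 dB SPL.
To meet 71.4 dB SPL overall, the treated air handling unit may contribute at most 10^(71.4/10) − 1.072e+07 = 3.089e+06, i.e. 64.90 dB SPL.
Required insertion loss = 74.7 − 64.90 = 9.80 dB.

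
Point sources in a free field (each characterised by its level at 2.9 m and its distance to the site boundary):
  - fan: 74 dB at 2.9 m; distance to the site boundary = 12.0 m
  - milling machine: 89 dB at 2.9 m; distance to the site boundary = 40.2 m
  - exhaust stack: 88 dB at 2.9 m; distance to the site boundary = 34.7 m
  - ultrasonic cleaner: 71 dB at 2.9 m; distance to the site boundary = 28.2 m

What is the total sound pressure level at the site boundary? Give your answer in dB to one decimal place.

Propagate each source to the receiver with L = L_ref − 20·log₁₀(r/r_ref), then add intensities.
fan: 74 − 20·log₁₀(12.0/2.9) = 74 − 12.34 = 61.66 dB.
milling machine: 89 − 20·log₁₀(40.2/2.9) = 89 − 22.84 = 66.16 dB.
exhaust stack: 88 − 20·log₁₀(34.7/2.9) = 88 − 21.56 = 66.44 dB.
ultrasonic cleaner: 71 − 20·log₁₀(28.2/2.9) = 71 − 19.76 = 51.24 dB.
Σ 10^(L/10) = 1.014e+07 → L_total = 10·log₁₀(1.014e+07) = 70.06 dB.

70.1 dB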